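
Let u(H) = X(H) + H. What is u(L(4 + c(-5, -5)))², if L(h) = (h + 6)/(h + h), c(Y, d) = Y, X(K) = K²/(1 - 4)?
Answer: 3025/144 ≈ 21.007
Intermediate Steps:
X(K) = -K²/3 (X(K) = K²/(-3) = -K²/3)
L(h) = (6 + h)/(2*h) (L(h) = (6 + h)/((2*h)) = (6 + h)*(1/(2*h)) = (6 + h)/(2*h))
u(H) = H - H²/3 (u(H) = -H²/3 + H = H - H²/3)
u(L(4 + c(-5, -5)))² = (((6 + (4 - 5))/(2*(4 - 5)))*(3 - (6 + (4 - 5))/(2*(4 - 5)))/3)² = (((½)*(6 - 1)/(-1))*(3 - (6 - 1)/(2*(-1)))/3)² = (((½)*(-1)*5)*(3 - (-1)*5/2)/3)² = ((⅓)*(-5/2)*(3 - 1*(-5/2)))² = ((⅓)*(-5/2)*(3 + 5/2))² = ((⅓)*(-5/2)*(11/2))² = (-55/12)² = 3025/144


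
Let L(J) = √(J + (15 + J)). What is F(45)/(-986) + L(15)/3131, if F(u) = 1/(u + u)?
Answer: -1/88740 + 3*√5/3131 ≈ 0.0021312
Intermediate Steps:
L(J) = √(15 + 2*J)
F(u) = 1/(2*u)
F(45)/(-986) + L(15)/3131 = ((½)/45)/(-986) + √(15 + 2*15)/3131 = ((½)*(1/45))*(-1/986) + √(15 + 30)*(1/3131) = (1/90)*(-1/986) + √45*(1/3131) = -1/88740 + (3*√5)*(1/3131) = -1/88740 + 3*√5/3131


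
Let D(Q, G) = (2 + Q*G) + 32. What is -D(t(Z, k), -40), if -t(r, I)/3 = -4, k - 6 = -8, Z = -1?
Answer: 446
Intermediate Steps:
k = -2 (k = 6 - 8 = -2)
t(r, I) = 12 (t(r, I) = -3*(-4) = 12)
D(Q, G) = 34 + G*Q (D(Q, G) = (2 + G*Q) + 32 = 34 + G*Q)
-D(t(Z, k), -40) = -(34 - 40*12) = -(34 - 480) = -1*(-446) = 446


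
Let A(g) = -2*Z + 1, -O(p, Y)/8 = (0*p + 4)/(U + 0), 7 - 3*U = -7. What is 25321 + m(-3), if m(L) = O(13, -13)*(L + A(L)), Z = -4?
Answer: 176959/7 ≈ 25280.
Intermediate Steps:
U = 14/3 (U = 7/3 - ⅓*(-7) = 7/3 + 7/3 = 14/3 ≈ 4.6667)
O(p, Y) = -48/7 (O(p, Y) = -8*(0*p + 4)/(14/3 + 0) = -8*(0 + 4)/14/3 = -32*3/14 = -8*6/7 = -48/7)
A(g) = 9 (A(g) = -2*(-4) + 1 = 8 + 1 = 9)
m(L) = -432/7 - 48*L/7 (m(L) = -48*(L + 9)/7 = -48*(9 + L)/7 = -432/7 - 48*L/7)
25321 + m(-3) = 25321 + (-432/7 - 48/7*(-3)) = 25321 + (-432/7 + 144/7) = 25321 - 288/7 = 176959/7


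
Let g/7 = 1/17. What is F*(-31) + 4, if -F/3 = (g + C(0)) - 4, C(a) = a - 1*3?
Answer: -10348/17 ≈ -608.71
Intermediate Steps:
C(a) = -3 + a (C(a) = a - 3 = -3 + a)
g = 7/17 ≈ 0.41176
F = 336/17 (F = -3*((7/17 + (-3 + 0)) - 4) = -3*((7/17 - 3) - 4) = -3*(-44/17 - 4) = -3*(-112/17) = 336/17 ≈ 19.765)
F*(-31) + 4 = (336/17)*(-31) + 4 = -10416/17 + 4 = -10348/17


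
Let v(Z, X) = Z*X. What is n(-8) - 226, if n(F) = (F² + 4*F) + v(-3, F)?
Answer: -170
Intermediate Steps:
v(Z, X) = X*Z
n(F) = F + F² (n(F) = (F² + 4*F) + F*(-3) = (F² + 4*F) - 3*F = F + F²)
n(-8) - 226 = -8*(1 - 8) - 226 = -8*(-7) - 226 = 56 - 226 = -170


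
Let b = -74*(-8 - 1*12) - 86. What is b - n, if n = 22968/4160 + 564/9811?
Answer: 7083337019/5101720 ≈ 1388.4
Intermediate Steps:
n = 28460661/5101720 (n = 22968*(1/4160) + 564*(1/9811) = 2871/520 + 564/9811 = 28460661/5101720 ≈ 5.5786)
b = 1394 (b = -74*(-8 - 12) - 86 = -74*(-20) - 86 = 1480 - 86 = 1394)
b - n = 1394 - 1*28460661/5101720 = 1394 - 28460661/5101720 = 7083337019/5101720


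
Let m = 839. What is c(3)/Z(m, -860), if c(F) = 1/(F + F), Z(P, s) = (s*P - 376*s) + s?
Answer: -1/2394240 ≈ -4.1767e-7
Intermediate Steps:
Z(P, s) = -375*s + P*s (Z(P, s) = (P*s - 376*s) + s = (-376*s + P*s) + s = -375*s + P*s)
c(F) = 1/(2*F)
c(3)/Z(m, -860) = ((1/2)/3)/((-860*(-375 + 839))) = ((1/2)*(1/3))/((-860*464)) = (1/6)/(-399040) = (1/6)*(-1/399040) = -1/2394240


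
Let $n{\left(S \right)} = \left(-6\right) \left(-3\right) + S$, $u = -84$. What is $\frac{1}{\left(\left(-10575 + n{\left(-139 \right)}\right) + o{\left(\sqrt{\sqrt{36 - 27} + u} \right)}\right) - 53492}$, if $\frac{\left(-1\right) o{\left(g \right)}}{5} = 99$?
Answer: $- \frac{1}{64683} \approx -1.546 \cdot 10^{-5}$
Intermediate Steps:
$n{\left(S \right)} = 18 + S$
$o{\left(g \right)} = -495$ ($o{\left(g \right)} = \left(-5\right) 99 = -495$)
$\frac{1}{\left(\left(-10575 + n{\left(-139 \right)}\right) + o{\left(\sqrt{\sqrt{36 - 27} + u} \right)}\right) - 53492} = \frac{1}{\left(\left(-10575 + \left(18 - 139\right)\right) - 495\right) - 53492} = \frac{1}{\left(\left(-10575 - 121\right) - 495\right) - 53492} = \frac{1}{\left(-10696 - 495\right) - 53492} = \frac{1}{-11191 - 53492} = \frac{1}{-64683} = - \frac{1}{64683}$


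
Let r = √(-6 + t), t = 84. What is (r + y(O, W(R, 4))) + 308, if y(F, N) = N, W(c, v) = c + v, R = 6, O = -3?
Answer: 318 + √78 ≈ 326.83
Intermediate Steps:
r = √78 (r = √(-6 + 84) = √78 ≈ 8.8318)
(r + y(O, W(R, 4))) + 308 = (√78 + (6 + 4)) + 308 = (√78 + 10) + 308 = (10 + √78) + 308 = 318 + √78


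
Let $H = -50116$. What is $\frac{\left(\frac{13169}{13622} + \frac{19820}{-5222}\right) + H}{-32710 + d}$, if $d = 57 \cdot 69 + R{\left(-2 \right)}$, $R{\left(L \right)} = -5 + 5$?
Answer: $\frac{254654069519}{146216109662} \approx 1.7416$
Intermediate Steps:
$R{\left(L \right)} = 0$
$d = 3933$ ($d = 57 \cdot 69 + 0 = 3933 + 0 = 3933$)
$\frac{\left(\frac{13169}{13622} + \frac{19820}{-5222}\right) + H}{-32710 + d} = \frac{\left(\frac{13169}{13622} + \frac{19820}{-5222}\right) - 50116}{-32710 + 3933} = \frac{\left(13169 \cdot \frac{1}{13622} + 19820 \left(- \frac{1}{5222}\right)\right) - 50116}{-28777} = \left(\left(\frac{13169}{13622} - \frac{9910}{2611}\right) - 50116\right) \left(- \frac{1}{28777}\right) = \left(- \frac{14372823}{5081006} - 50116\right) \left(- \frac{1}{28777}\right) = \left(- \frac{254654069519}{5081006}\right) \left(- \frac{1}{28777}\right) = \frac{254654069519}{146216109662}$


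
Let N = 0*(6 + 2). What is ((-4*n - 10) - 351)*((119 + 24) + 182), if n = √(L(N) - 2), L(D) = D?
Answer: -117325 - 1300*I*√2 ≈ -1.1733e+5 - 1838.5*I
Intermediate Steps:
N = 0 (N = 0*8 = 0)
n = I*√2 (n = √(0 - 2) = √(-2) = I*√2 ≈ 1.4142*I)
((-4*n - 10) - 351)*((119 + 24) + 182) = ((-4*I*√2 - 10) - 351)*((119 + 24) + 182) = ((-4*I*√2 - 10) - 351)*(143 + 182) = ((-10 - 4*I*√2) - 351)*325 = (-361 - 4*I*√2)*325 = -117325 - 1300*I*√2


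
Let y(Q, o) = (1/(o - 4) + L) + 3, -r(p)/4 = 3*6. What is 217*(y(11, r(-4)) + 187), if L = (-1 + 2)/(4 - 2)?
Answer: 3141509/76 ≈ 41336.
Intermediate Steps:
r(p) = -72 (r(p) = -12*6 = -4*18 = -72)
L = 1/2 ≈ 0.50000
y(Q, o) = 7/2 + 1/(-4 + o) (y(Q, o) = (1/(o - 4) + 1/2) + 3 = (1/(-4 + o) + 1/2) + 3 = (1/2 + 1/(-4 + o)) + 3 = 7/2 + 1/(-4 + o))
217*(y(11, r(-4)) + 187) = 217*((-26 + 7*(-72))/(2*(-4 - 72)) + 187) = 217*((1/2)*(-26 - 504)/(-76) + 187) = 217*((1/2)*(-1/76)*(-530) + 187) = 217*(265/76 + 187) = 217*(14477/76) = 3141509/76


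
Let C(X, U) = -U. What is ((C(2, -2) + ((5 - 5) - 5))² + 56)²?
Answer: 4225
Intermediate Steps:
((C(2, -2) + ((5 - 5) - 5))² + 56)² = ((-1*(-2) + ((5 - 5) - 5))² + 56)² = ((2 + (0 - 5))² + 56)² = ((2 - 5)² + 56)² = ((-3)² + 56)² = (9 + 56)² = 65² = 4225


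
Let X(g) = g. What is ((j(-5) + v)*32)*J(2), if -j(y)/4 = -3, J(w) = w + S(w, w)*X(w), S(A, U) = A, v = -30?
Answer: -3456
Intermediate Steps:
J(w) = w + w**2 (J(w) = w + w*w = w + w**2)
j(y) = 12 (j(y) = -4*(-3) = 12)
((j(-5) + v)*32)*J(2) = ((12 - 30)*32)*(2*(1 + 2)) = (-18*32)*(2*3) = -576*6 = -3456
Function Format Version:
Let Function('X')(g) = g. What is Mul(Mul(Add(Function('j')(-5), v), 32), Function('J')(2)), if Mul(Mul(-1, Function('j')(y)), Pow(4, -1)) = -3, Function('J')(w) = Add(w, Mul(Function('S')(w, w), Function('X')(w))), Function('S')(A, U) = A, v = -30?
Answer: -3456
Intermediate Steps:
Function('J')(w) = Add(w, Pow(w, 2)) (Function('J')(w) = Add(w, Mul(w, w)) = Add(w, Pow(w, 2)))
Function('j')(y) = 12 (Function('j')(y) = Mul(-4, -3) = 12)
Mul(Mul(Add(Function('j')(-5), v), 32), Function('J')(2)) = Mul(Mul(Add(12, -30), 32), Mul(2, Add(1, 2))) = Mul(Mul(-18, 32), Mul(2, 3)) = Mul(-576, 6) = -3456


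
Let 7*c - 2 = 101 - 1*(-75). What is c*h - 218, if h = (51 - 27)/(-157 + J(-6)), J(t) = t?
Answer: -253010/1141 ≈ -221.74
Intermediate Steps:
c = 178/7 (c = 2/7 + (101 - 1*(-75))/7 = 2/7 + (101 + 75)/7 = 2/7 + (⅐)*176 = 2/7 + 176/7 = 178/7 ≈ 25.429)
h = -24/163 (h = (51 - 27)/(-157 - 6) = 24/(-163) = 24*(-1/163) = -24/163 ≈ -0.14724)
c*h - 218 = (178/7)*(-24/163) - 218 = -4272/1141 - 218 = -253010/1141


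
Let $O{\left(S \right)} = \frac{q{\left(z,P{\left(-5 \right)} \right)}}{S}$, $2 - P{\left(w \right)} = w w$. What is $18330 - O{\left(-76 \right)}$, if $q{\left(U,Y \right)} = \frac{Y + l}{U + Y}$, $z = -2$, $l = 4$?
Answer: $\frac{1833001}{100} \approx 18330.0$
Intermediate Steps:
$P{\left(w \right)} = 2 - w^{2}$ ($P{\left(w \right)} = 2 - w w = 2 - w^{2}$)
$q{\left(U,Y \right)} = \frac{4 + Y}{U + Y}$ ($q{\left(U,Y \right)} = \frac{Y + 4}{U + Y} = \frac{4 + Y}{U + Y}$)
$O{\left(S \right)} = \frac{19}{25 S}$ ($O{\left(S \right)} = \frac{\frac{1}{-2 + \left(2 - \left(-5\right)^{2}\right)} \left(4 + \left(2 - \left(-5\right)^{2}\right)\right)}{S} = \frac{\frac{1}{-2 + \left(2 - 25\right)} \left(4 + \left(2 - 25\right)\right)}{S} = \frac{\frac{1}{-2 - 23} \left(4 - 23\right)}{S} = \frac{\frac{1}{-25} \left(-19\right)}{S} = \frac{\left(- \frac{1}{25}\right) \left(-19\right)}{S} = \frac{19}{25 S}$)
$18330 - O{\left(-76 \right)} = 18330 - \frac{19}{25 \left(-76\right)} = 18330 - \frac{19}{25} \left(- \frac{1}{76}\right) = 18330 - - \frac{1}{100} = 18330 + \frac{1}{100} = \frac{1833001}{100}$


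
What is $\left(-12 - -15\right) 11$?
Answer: $33$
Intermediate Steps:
$\left(-12 - -15\right) 11 = \left(-12 + 15\right) 11 = 3 \cdot 11 = 33$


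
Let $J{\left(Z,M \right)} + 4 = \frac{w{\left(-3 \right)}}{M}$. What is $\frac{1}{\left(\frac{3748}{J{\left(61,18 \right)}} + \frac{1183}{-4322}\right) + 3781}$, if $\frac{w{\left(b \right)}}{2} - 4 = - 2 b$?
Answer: $\frac{56186}{139529035} \approx 0.00040268$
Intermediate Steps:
$w{\left(b \right)} = 8 - 4 b$ ($w{\left(b \right)} = 8 + 2 \left(- 2 b\right) = 8 - 4 b$)
$J{\left(Z,M \right)} = -4 + \frac{20}{M}$ ($J{\left(Z,M \right)} = -4 + \frac{8 - -12}{M} = -4 + \frac{8 + 12}{M} = -4 + \frac{20}{M}$)
$\frac{1}{\left(\frac{3748}{J{\left(61,18 \right)}} + \frac{1183}{-4322}\right) + 3781} = \frac{1}{\left(\frac{3748}{-4 + \frac{20}{18}} + \frac{1183}{-4322}\right) + 3781} = \frac{1}{\left(\frac{3748}{-4 + 20 \cdot \frac{1}{18}} + 1183 \left(- \frac{1}{4322}\right)\right) + 3781} = \frac{1}{\left(\frac{3748}{-4 + \frac{10}{9}} - \frac{1183}{4322}\right) + 3781} = \frac{1}{\left(\frac{3748}{- \frac{26}{9}} - \frac{1183}{4322}\right) + 3781} = \frac{1}{\left(3748 \left(- \frac{9}{26}\right) - \frac{1183}{4322}\right) + 3781} = \frac{1}{\left(- \frac{16866}{13} - \frac{1183}{4322}\right) + 3781} = \frac{1}{- \frac{72910231}{56186} + 3781} = \frac{1}{\frac{139529035}{56186}} = \frac{56186}{139529035}$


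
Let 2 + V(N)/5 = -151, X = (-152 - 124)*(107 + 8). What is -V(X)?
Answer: 765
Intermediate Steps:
X = -31740 (X = -276*115 = -31740)
V(N) = -765 (V(N) = -10 + 5*(-151) = -10 - 755 = -765)
-V(X) = -1*(-765) = 765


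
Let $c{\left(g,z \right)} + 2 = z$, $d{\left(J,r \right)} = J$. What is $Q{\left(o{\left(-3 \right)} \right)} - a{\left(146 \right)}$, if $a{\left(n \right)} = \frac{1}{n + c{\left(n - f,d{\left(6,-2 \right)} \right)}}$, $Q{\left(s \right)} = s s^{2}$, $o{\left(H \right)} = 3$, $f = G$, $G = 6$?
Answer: $\frac{4049}{150} \approx 26.993$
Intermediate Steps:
$f = 6$
$Q{\left(s \right)} = s^{3}$
$c{\left(g,z \right)} = -2 + z$
$a{\left(n \right)} = \frac{1}{4 + n}$ ($a{\left(n \right)} = \frac{1}{n + \left(-2 + 6\right)} = \frac{1}{n + 4} = \frac{1}{4 + n}$)
$Q{\left(o{\left(-3 \right)} \right)} - a{\left(146 \right)} = 3^{3} - \frac{1}{4 + 146} = 27 - \frac{1}{150} = \frac{4049}{150}$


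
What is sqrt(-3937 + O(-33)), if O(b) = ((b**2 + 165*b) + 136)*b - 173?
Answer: 5*sqrt(5406) ≈ 367.63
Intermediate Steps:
O(b) = -173 + b*(136 + b**2 + 165*b) (O(b) = (136 + b**2 + 165*b)*b - 173 = b*(136 + b**2 + 165*b) - 173 = -173 + b*(136 + b**2 + 165*b))
sqrt(-3937 + O(-33)) = sqrt(-3937 + (-173 + (-33)**3 + 136*(-33) + 165*(-33)**2)) = sqrt(-3937 + (-173 - 35937 - 4488 + 165*1089)) = sqrt(-3937 + (-173 - 35937 - 4488 + 179685)) = sqrt(-3937 + 139087) = sqrt(135150) = 5*sqrt(5406)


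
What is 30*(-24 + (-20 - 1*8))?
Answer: -1560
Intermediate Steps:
30*(-24 + (-20 - 1*8)) = 30*(-24 + (-20 - 8)) = 30*(-24 - 28) = 30*(-52) = -1560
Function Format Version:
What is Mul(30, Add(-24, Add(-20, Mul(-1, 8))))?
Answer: -1560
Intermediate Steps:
Mul(30, Add(-24, Add(-20, Mul(-1, 8)))) = Mul(30, Add(-24, Add(-20, -8))) = Mul(30, Add(-24, -28)) = Mul(30, -52) = -1560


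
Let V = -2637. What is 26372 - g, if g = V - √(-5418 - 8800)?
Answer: 29009 + I*√14218 ≈ 29009.0 + 119.24*I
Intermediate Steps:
g = -2637 - I*√14218 (g = -2637 - √(-5418 - 8800) = -2637 - √(-14218) = -2637 - I*√14218 ≈ -2637.0 - 119.24*I)
26372 - g = 26372 - (-2637 - I*√14218) = 26372 + (2637 + I*√14218) = 29009 + I*√14218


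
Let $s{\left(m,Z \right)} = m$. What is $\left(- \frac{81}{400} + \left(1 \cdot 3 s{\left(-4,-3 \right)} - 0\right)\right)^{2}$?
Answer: $\frac{23824161}{160000} \approx 148.9$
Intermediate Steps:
$\left(- \frac{81}{400} + \left(1 \cdot 3 s{\left(-4,-3 \right)} - 0\right)\right)^{2} = \left(- \frac{81}{400} + \left(1 \cdot 3 \left(-4\right) - 0\right)\right)^{2} = \left(\left(-81\right) \frac{1}{400} + \left(3 \left(-4\right) + 0\right)\right)^{2} = \left(- \frac{81}{400} + \left(-12 + 0\right)\right)^{2} = \left(- \frac{81}{400} - 12\right)^{2} = \left(- \frac{4881}{400}\right)^{2} = \frac{23824161}{160000}$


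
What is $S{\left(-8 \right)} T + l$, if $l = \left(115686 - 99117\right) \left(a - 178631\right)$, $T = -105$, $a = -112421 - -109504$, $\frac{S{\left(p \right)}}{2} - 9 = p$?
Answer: $-3008069022$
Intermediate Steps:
$S{\left(p \right)} = 18 + 2 p$
$a = -2917$ ($a = -112421 + 109504 = -2917$)
$l = -3008068812$ ($l = \left(115686 - 99117\right) \left(-2917 - 178631\right) = 16569 \left(-181548\right) = -3008068812$)
$S{\left(-8 \right)} T + l = \left(18 + 2 \left(-8\right)\right) \left(-105\right) - 3008068812 = \left(18 - 16\right) \left(-105\right) - 3008068812 = 2 \left(-105\right) - 3008068812 = -210 - 3008068812 = -3008069022$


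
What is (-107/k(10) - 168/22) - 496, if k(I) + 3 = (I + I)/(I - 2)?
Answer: -3186/11 ≈ -289.64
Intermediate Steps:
k(I) = -3 + 2*I/(-2 + I) (k(I) = -3 + (I + I)/(I - 2) = -3 + (2*I)/(-2 + I) = -3 + 2*I/(-2 + I))
(-107/k(10) - 168/22) - 496 = (-107*(-2 + 10)/(6 - 1*10) - 168/22) - 496 = (-107*8/(6 - 10) - 168*1/22) - 496 = (-107/((⅛)*(-4)) - 84/11) - 496 = (-107/(-½) - 84/11) - 496 = (-107*(-2) - 84/11) - 496 = (214 - 84/11) - 496 = 2270/11 - 496 = -3186/11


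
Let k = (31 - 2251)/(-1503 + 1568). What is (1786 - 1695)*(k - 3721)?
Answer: -341719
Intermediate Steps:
k = -444/13 (k = -2220/65 = -2220*1/65 = -444/13 ≈ -34.154)
(1786 - 1695)*(k - 3721) = (1786 - 1695)*(-444/13 - 3721) = 91*(-48817/13) = -341719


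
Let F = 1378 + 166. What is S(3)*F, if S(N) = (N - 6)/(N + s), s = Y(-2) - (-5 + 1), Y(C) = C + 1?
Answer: -772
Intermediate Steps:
Y(C) = 1 + C
F = 1544
s = 3 (s = (1 - 2) - (-5 + 1) = -1 - 1*(-4) = -1 + 4 = 3)
S(N) = (-6 + N)/(3 + N) (S(N) = (N - 6)/(N + 3) = (-6 + N)/(3 + N))
S(3)*F = ((-6 + 3)/(3 + 3))*1544 = (-3/6)*1544 = ((⅙)*(-3))*1544 = -½*1544 = -772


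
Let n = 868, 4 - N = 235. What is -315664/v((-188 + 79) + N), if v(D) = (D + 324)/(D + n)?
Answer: 10416912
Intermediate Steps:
N = -231 (N = 4 - 1*235 = 4 - 235 = -231)
v(D) = (324 + D)/(868 + D) (v(D) = (D + 324)/(D + 868) = (324 + D)/(868 + D))
-315664/v((-188 + 79) + N) = -315664*(868 + ((-188 + 79) - 231))/(324 + ((-188 + 79) - 231)) = -315664*(868 + (-109 - 231))/(324 + (-109 - 231)) = -315664*(868 - 340)/(324 - 340) = -315664/(-16/528) = -315664/((1/528)*(-16)) = -315664/(-1/33) = -315664*(-33) = 10416912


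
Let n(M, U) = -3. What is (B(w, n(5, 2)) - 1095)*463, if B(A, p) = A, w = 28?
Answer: -494021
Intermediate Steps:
(B(w, n(5, 2)) - 1095)*463 = (28 - 1095)*463 = -1067*463 = -494021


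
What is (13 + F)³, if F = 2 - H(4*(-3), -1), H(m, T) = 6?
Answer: 729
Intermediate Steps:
F = -4 (F = 2 - 1*6 = 2 - 6 = -4)
(13 + F)³ = (13 - 4)³ = 9³ = 729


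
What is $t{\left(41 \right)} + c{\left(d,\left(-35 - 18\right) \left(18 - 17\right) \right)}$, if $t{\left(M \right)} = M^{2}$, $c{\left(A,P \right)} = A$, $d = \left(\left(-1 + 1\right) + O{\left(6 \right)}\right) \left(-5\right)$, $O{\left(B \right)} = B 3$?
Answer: $1591$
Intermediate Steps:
$O{\left(B \right)} = 3 B$
$d = -90$ ($d = \left(\left(-1 + 1\right) + 3 \cdot 6\right) \left(-5\right) = \left(0 + 18\right) \left(-5\right) = 18 \left(-5\right) = -90$)
$t{\left(41 \right)} + c{\left(d,\left(-35 - 18\right) \left(18 - 17\right) \right)} = 41^{2} - 90 = 1681 - 90 = 1591$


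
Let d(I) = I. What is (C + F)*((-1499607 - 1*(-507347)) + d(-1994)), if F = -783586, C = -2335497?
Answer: 3101160749082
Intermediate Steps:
(C + F)*((-1499607 - 1*(-507347)) + d(-1994)) = (-2335497 - 783586)*((-1499607 - 1*(-507347)) - 1994) = -3119083*((-1499607 + 507347) - 1994) = -3119083*(-992260 - 1994) = -3119083*(-994254) = 3101160749082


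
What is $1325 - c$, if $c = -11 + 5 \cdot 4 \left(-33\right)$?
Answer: $1996$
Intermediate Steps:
$c = -671$ ($c = -11 + 20 \left(-33\right) = -11 - 660 = -671$)
$1325 - c = 1325 - -671 = 1325 + 671 = 1996$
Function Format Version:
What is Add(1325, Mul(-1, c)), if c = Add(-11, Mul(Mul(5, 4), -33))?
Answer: 1996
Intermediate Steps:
c = -671 (c = Add(-11, Mul(20, -33)) = Add(-11, -660) = -671)
Add(1325, Mul(-1, c)) = Add(1325, Mul(-1, -671)) = Add(1325, 671) = 1996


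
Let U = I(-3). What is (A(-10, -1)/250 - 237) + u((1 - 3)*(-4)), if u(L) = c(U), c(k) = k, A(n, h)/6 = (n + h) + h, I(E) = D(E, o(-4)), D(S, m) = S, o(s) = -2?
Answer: -30036/125 ≈ -240.29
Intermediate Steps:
I(E) = E
A(n, h) = 6*n + 12*h (A(n, h) = 6*((n + h) + h) = 6*((h + n) + h) = 6*(n + 2*h) = 6*n + 12*h)
U = -3
u(L) = -3
(A(-10, -1)/250 - 237) + u((1 - 3)*(-4)) = ((6*(-10) + 12*(-1))/250 - 237) - 3 = ((-60 - 12)*(1/250) - 237) - 3 = (-72*1/250 - 237) - 3 = (-36/125 - 237) - 3 = -29661/125 - 3 = -30036/125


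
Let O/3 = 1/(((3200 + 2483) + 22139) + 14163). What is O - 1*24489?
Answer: -342723554/13995 ≈ -24489.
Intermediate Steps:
O = 1/13995 (O = 3/(((3200 + 2483) + 22139) + 14163) = 3/((5683 + 22139) + 14163) = 3/(27822 + 14163) = 3/41985 = 3*(1/41985) = 1/13995 ≈ 7.1454e-5)
O - 1*24489 = 1/13995 - 1*24489 = 1/13995 - 24489 = -342723554/13995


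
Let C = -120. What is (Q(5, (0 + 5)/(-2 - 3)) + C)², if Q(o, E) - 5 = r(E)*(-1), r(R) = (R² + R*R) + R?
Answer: 13456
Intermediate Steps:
r(R) = R + 2*R² (r(R) = (R² + R²) + R = 2*R² + R = R + 2*R²)
Q(o, E) = 5 - E*(1 + 2*E) (Q(o, E) = 5 + (E*(1 + 2*E))*(-1) = 5 - E*(1 + 2*E))
(Q(5, (0 + 5)/(-2 - 3)) + C)² = ((5 - (0 + 5)/(-2 - 3)*(1 + 2*((0 + 5)/(-2 - 3)))) - 120)² = ((5 - 5/(-5)*(1 + 2*(5/(-5)))) - 120)² = ((5 - 5*(-⅕)*(1 + 2*(5*(-⅕)))) - 120)² = ((5 - 1*(-1)*(1 + 2*(-1))) - 120)² = ((5 - 1*(-1)*(1 - 2)) - 120)² = ((5 - 1*(-1)*(-1)) - 120)² = ((5 - 1) - 120)² = (4 - 120)² = (-116)² = 13456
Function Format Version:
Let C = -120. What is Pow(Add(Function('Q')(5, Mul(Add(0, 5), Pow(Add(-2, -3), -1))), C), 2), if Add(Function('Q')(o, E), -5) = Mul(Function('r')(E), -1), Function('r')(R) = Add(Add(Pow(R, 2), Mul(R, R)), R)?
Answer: 13456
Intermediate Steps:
Function('r')(R) = Add(R, Mul(2, Pow(R, 2))) (Function('r')(R) = Add(Add(Pow(R, 2), Pow(R, 2)), R) = Add(Mul(2, Pow(R, 2)), R) = Add(R, Mul(2, Pow(R, 2))))
Function('Q')(o, E) = Add(5, Mul(-1, E, Add(1, Mul(2, E)))) (Function('Q')(o, E) = Add(5, Mul(Mul(E, Add(1, Mul(2, E))), -1)) = Add(5, Mul(-1, E, Add(1, Mul(2, E)))))
Pow(Add(Function('Q')(5, Mul(Add(0, 5), Pow(Add(-2, -3), -1))), C), 2) = Pow(Add(Add(5, Mul(-1, Mul(Add(0, 5), Pow(Add(-2, -3), -1)), Add(1, Mul(2, Mul(Add(0, 5), Pow(Add(-2, -3), -1)))))), -120), 2) = Pow(Add(Add(5, Mul(-1, Mul(5, Pow(-5, -1)), Add(1, Mul(2, Mul(5, Pow(-5, -1)))))), -120), 2) = Pow(Add(Add(5, Mul(-1, Mul(5, Rational(-1, 5)), Add(1, Mul(2, Mul(5, Rational(-1, 5)))))), -120), 2) = Pow(Add(Add(5, Mul(-1, -1, Add(1, Mul(2, -1)))), -120), 2) = Pow(Add(Add(5, Mul(-1, -1, Add(1, -2))), -120), 2) = Pow(Add(Add(5, Mul(-1, -1, -1)), -120), 2) = Pow(Add(Add(5, -1), -120), 2) = Pow(Add(4, -120), 2) = Pow(-116, 2) = 13456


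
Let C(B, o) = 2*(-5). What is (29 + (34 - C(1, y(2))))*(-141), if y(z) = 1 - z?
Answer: -10293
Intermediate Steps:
C(B, o) = -10
(29 + (34 - C(1, y(2))))*(-141) = (29 + (34 - 1*(-10)))*(-141) = (29 + (34 + 10))*(-141) = (29 + 44)*(-141) = 73*(-141) = -10293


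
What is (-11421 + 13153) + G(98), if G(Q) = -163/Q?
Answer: 169573/98 ≈ 1730.3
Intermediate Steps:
(-11421 + 13153) + G(98) = (-11421 + 13153) - 163/98 = 1732 - 163*1/98 = 1732 - 163/98 = 169573/98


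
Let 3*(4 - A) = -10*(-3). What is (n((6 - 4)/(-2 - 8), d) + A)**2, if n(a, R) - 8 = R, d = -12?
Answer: 100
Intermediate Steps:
n(a, R) = 8 + R
A = -6 (A = 4 - (-10)*(-3)/3 = 4 - 1/3*30 = 4 - 10 = -6)
(n((6 - 4)/(-2 - 8), d) + A)**2 = ((8 - 12) - 6)**2 = (-4 - 6)**2 = (-10)**2 = 100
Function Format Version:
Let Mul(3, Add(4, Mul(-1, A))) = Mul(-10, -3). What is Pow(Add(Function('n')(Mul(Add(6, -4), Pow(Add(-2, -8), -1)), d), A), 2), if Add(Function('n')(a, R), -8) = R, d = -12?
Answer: 100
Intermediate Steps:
Function('n')(a, R) = Add(8, R)
A = -6 (A = Add(4, Mul(Rational(-1, 3), Mul(-10, -3))) = Add(4, Mul(Rational(-1, 3), 30)) = Add(4, -10) = -6)
Pow(Add(Function('n')(Mul(Add(6, -4), Pow(Add(-2, -8), -1)), d), A), 2) = Pow(Add(Add(8, -12), -6), 2) = Pow(Add(-4, -6), 2) = Pow(-10, 2) = 100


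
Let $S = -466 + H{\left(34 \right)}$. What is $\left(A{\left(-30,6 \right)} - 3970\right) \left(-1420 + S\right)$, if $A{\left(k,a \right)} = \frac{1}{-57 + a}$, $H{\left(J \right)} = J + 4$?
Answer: $\frac{124722136}{17} \approx 7.3366 \cdot 10^{6}$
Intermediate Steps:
$H{\left(J \right)} = 4 + J$
$S = -428$ ($S = -466 + \left(4 + 34\right) = -466 + 38 = -428$)
$\left(A{\left(-30,6 \right)} - 3970\right) \left(-1420 + S\right) = \left(\frac{1}{-57 + 6} - 3970\right) \left(-1420 - 428\right) = \left(\frac{1}{-51} - 3970\right) \left(-1848\right) = \left(- \frac{1}{51} - 3970\right) \left(-1848\right) = \left(- \frac{202471}{51}\right) \left(-1848\right) = \frac{124722136}{17}$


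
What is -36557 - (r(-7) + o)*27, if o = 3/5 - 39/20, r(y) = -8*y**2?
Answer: -518731/20 ≈ -25937.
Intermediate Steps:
o = -27/20 (o = 3*(1/5) - 39*1/20 = 3/5 - 39/20 = -27/20 ≈ -1.3500)
-36557 - (r(-7) + o)*27 = -36557 - (-8*(-7)**2 - 27/20)*27 = -36557 - (-8*49 - 27/20)*27 = -36557 - (-392 - 27/20)*27 = -36557 - (-7867)*27/20 = -36557 - 1*(-212409/20) = -36557 + 212409/20 = -518731/20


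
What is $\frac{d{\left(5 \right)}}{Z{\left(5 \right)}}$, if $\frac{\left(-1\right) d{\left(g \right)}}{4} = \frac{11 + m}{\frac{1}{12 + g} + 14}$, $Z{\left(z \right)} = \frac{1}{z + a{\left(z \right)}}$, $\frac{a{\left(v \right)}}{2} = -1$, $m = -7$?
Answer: $- \frac{816}{239} \approx -3.4142$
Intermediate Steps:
$a{\left(v \right)} = -2$ ($a{\left(v \right)} = 2 \left(-1\right) = -2$)
$Z{\left(z \right)} = \frac{1}{-2 + z}$ ($Z{\left(z \right)} = \frac{1}{z - 2} = \frac{1}{-2 + z}$)
$d{\left(g \right)} = - \frac{16}{14 + \frac{1}{12 + g}}$ ($d{\left(g \right)} = - 4 \frac{11 - 7}{\frac{1}{12 + g} + 14} = - 4 \frac{4}{14 + \frac{1}{12 + g}} = - \frac{16}{14 + \frac{1}{12 + g}}$)
$\frac{d{\left(5 \right)}}{Z{\left(5 \right)}} = \frac{16 \frac{1}{169 + 14 \cdot 5} \left(-12 - 5\right)}{\frac{1}{-2 + 5}} = \frac{16 \frac{1}{169 + 70} \left(-12 - 5\right)}{\frac{1}{3}} = 16 \cdot \frac{1}{239} \left(-17\right) \frac{1}{\frac{1}{3}} = 16 \cdot \frac{1}{239} \left(-17\right) 3 = \left(- \frac{272}{239}\right) 3 = - \frac{816}{239}$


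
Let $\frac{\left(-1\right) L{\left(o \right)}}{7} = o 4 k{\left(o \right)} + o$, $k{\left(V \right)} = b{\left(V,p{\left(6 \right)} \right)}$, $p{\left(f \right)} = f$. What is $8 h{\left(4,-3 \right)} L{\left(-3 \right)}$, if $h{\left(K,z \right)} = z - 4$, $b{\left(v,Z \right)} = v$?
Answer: $12936$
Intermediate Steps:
$k{\left(V \right)} = V$
$h{\left(K,z \right)} = -4 + z$
$L{\left(o \right)} = - 28 o^{2} - 7 o$ ($L{\left(o \right)} = - 7 \left(o 4 o + o\right) = - 7 \left(4 o o + o\right) = - 7 \left(4 o^{2} + o\right) = - 7 \left(o + 4 o^{2}\right) = - 28 o^{2} - 7 o$)
$8 h{\left(4,-3 \right)} L{\left(-3 \right)} = 8 \left(-4 - 3\right) \left(\left(-7\right) \left(-3\right) \left(1 + 4 \left(-3\right)\right)\right) = 8 \left(-7\right) \left(\left(-7\right) \left(-3\right) \left(1 - 12\right)\right) = - 56 \left(\left(-7\right) \left(-3\right) \left(-11\right)\right) = \left(-56\right) \left(-231\right) = 12936$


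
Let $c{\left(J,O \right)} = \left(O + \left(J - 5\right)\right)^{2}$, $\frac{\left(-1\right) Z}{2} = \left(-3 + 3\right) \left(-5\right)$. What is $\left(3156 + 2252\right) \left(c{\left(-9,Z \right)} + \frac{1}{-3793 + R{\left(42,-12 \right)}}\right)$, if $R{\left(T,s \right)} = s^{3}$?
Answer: $\frac{5852077920}{5521} \approx 1.06 \cdot 10^{6}$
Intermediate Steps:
$Z = 0$ ($Z = - 2 \left(-3 + 3\right) \left(-5\right) = - 2 \cdot 0 \left(-5\right) = \left(-2\right) 0 = 0$)
$c{\left(J,O \right)} = \left(-5 + J + O\right)^{2}$ ($c{\left(J,O \right)} = \left(O + \left(-5 + J\right)\right)^{2} = \left(-5 + J + O\right)^{2}$)
$\left(3156 + 2252\right) \left(c{\left(-9,Z \right)} + \frac{1}{-3793 + R{\left(42,-12 \right)}}\right) = \left(3156 + 2252\right) \left(\left(-5 - 9 + 0\right)^{2} + \frac{1}{-3793 + \left(-12\right)^{3}}\right) = 5408 \left(\left(-14\right)^{2} + \frac{1}{-3793 - 1728}\right) = 5408 \left(196 + \frac{1}{-5521}\right) = 5408 \left(196 - \frac{1}{5521}\right) = 5408 \cdot \frac{1082115}{5521} = \frac{5852077920}{5521}$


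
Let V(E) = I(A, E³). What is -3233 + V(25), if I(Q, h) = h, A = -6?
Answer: 12392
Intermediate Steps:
V(E) = E³
-3233 + V(25) = -3233 + 25³ = -3233 + 15625 = 12392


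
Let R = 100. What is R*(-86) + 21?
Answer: -8579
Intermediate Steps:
R*(-86) + 21 = 100*(-86) + 21 = -8600 + 21 = -8579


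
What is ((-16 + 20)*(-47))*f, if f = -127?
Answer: 23876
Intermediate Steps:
((-16 + 20)*(-47))*f = ((-16 + 20)*(-47))*(-127) = (4*(-47))*(-127) = -188*(-127) = 23876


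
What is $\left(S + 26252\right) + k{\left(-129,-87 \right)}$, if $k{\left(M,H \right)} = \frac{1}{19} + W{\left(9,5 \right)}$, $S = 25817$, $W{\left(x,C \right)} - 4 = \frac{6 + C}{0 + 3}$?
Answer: $\frac{2968373}{57} \approx 52077.0$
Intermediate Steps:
$W{\left(x,C \right)} = 6 + \frac{C}{3}$ ($W{\left(x,C \right)} = 4 + \frac{6 + C}{0 + 3} = 4 + \frac{6 + C}{3} = 4 + \left(6 + C\right) \frac{1}{3} = 4 + \left(2 + \frac{C}{3}\right) = 6 + \frac{C}{3}$)
$k{\left(M,H \right)} = \frac{440}{57}$ ($k{\left(M,H \right)} = \frac{1}{19} + \left(6 + \frac{1}{3} \cdot 5\right) = \frac{1}{19} + \left(6 + \frac{5}{3}\right) = \frac{1}{19} + \frac{23}{3} = \frac{440}{57}$)
$\left(S + 26252\right) + k{\left(-129,-87 \right)} = \left(25817 + 26252\right) + \frac{440}{57} = 52069 + \frac{440}{57} = \frac{2968373}{57}$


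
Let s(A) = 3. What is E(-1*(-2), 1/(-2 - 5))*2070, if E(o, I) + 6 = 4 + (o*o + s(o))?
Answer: 10350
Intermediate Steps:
E(o, I) = 1 + o² (E(o, I) = -6 + (4 + (o*o + 3)) = -6 + (4 + (o² + 3)) = -6 + (4 + (3 + o²)) = -6 + (7 + o²) = 1 + o²)
E(-1*(-2), 1/(-2 - 5))*2070 = (1 + (-1*(-2))²)*2070 = (1 + 2²)*2070 = (1 + 4)*2070 = 5*2070 = 10350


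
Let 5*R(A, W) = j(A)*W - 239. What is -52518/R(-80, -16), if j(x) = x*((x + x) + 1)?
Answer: 262590/203759 ≈ 1.2887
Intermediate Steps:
j(x) = x*(1 + 2*x) (j(x) = x*(2*x + 1) = x*(1 + 2*x))
R(A, W) = -239/5 + A*W*(1 + 2*A)/5 (R(A, W) = ((A*(1 + 2*A))*W - 239)/5 = (A*W*(1 + 2*A) - 239)/5 = (-239 + A*W*(1 + 2*A))/5 = -239/5 + A*W*(1 + 2*A)/5)
-52518/R(-80, -16) = -52518/(-239/5 + (⅕)*(-80)*(-16)*(1 + 2*(-80))) = -52518/(-239/5 + (⅕)*(-80)*(-16)*(1 - 160)) = -52518/(-239/5 + (⅕)*(-80)*(-16)*(-159)) = -52518/(-239/5 - 40704) = -52518/(-203759/5) = -52518*(-5/203759) = 262590/203759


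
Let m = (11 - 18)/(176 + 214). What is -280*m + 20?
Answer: 976/39 ≈ 25.026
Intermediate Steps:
m = -7/390 ≈ -0.017949
-280*m + 20 = -280*(-7/390) + 20 = 196/39 + 20 = 976/39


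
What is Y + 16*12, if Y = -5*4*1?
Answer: 172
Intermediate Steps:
Y = -20 (Y = -20*1 = -20)
Y + 16*12 = -20 + 16*12 = -20 + 192 = 172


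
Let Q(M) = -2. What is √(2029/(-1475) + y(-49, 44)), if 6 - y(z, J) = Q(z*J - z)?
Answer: √576489/295 ≈ 2.5738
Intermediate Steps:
y(z, J) = 8 (y(z, J) = 6 - 1*(-2) = 6 + 2 = 8)
√(2029/(-1475) + y(-49, 44)) = √(2029/(-1475) + 8) = √(2029*(-1/1475) + 8) = √(-2029/1475 + 8) = √(9771/1475) = √576489/295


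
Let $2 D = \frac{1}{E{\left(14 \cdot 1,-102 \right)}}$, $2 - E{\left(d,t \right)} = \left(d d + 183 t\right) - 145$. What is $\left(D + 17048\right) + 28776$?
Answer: $\frac{1706210817}{37234} \approx 45824.0$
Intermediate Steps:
$E{\left(d,t \right)} = 147 - d^{2} - 183 t$ ($E{\left(d,t \right)} = 2 - \left(\left(d d + 183 t\right) - 145\right) = 2 - \left(\left(d^{2} + 183 t\right) - 145\right) = 2 - \left(-145 + d^{2} + 183 t\right) = 147 - d^{2} - 183 t$)
$D = \frac{1}{37234}$ ($D = \frac{1}{2 \left(147 - \left(14 \cdot 1\right)^{2} - -18666\right)} = \frac{1}{2 \left(147 - 14^{2} + 18666\right)} = \frac{1}{2 \left(147 - 196 + 18666\right)} = \frac{1}{2 \cdot 18617} = \frac{1}{2} \cdot \frac{1}{18617} = \frac{1}{37234} \approx 2.6857 \cdot 10^{-5}$)
$\left(D + 17048\right) + 28776 = \left(\frac{1}{37234} + 17048\right) + 28776 = \frac{634765233}{37234} + 28776 = \frac{1706210817}{37234}$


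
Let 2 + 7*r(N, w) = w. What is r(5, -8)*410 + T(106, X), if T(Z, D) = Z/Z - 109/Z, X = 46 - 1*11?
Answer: -434621/742 ≈ -585.74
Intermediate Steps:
X = 35 (X = 46 - 11 = 35)
r(N, w) = -2/7 + w/7
T(Z, D) = 1 - 109/Z
r(5, -8)*410 + T(106, X) = (-2/7 + (⅐)*(-8))*410 + (-109 + 106)/106 = (-2/7 - 8/7)*410 + (1/106)*(-3) = -10/7*410 - 3/106 = -4100/7 - 3/106 = -434621/742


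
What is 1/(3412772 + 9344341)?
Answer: 1/12757113 ≈ 7.8388e-8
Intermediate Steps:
1/(3412772 + 9344341) = 1/12757113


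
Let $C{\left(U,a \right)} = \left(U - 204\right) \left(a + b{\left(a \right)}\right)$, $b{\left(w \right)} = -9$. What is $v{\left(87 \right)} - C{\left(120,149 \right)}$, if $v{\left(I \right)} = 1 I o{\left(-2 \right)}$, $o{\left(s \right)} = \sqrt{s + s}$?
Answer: $11760 + 174 i \approx 11760.0 + 174.0 i$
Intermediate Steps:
$o{\left(s \right)} = \sqrt{2} \sqrt{s}$ ($o{\left(s \right)} = \sqrt{2 s} = \sqrt{2} \sqrt{s}$)
$C{\left(U,a \right)} = \left(-204 + U\right) \left(-9 + a\right)$ ($C{\left(U,a \right)} = \left(U - 204\right) \left(a - 9\right) = \left(-204 + U\right) \left(-9 + a\right)$)
$v{\left(I \right)} = 2 i I$ ($v{\left(I \right)} = 1 I \sqrt{2} \sqrt{-2} = I \sqrt{2} i \sqrt{2} = I 2 i = 2 i I$)
$v{\left(87 \right)} - C{\left(120,149 \right)} = 2 i 87 - \left(1836 - 30396 - 1080 + 120 \cdot 149\right) = 174 i - \left(1836 - 30396 - 1080 + 17880\right) = 174 i - -11760 = 174 i + 11760 = 11760 + 174 i$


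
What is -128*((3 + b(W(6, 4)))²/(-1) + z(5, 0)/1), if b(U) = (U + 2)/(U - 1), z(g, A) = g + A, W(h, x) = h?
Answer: 51712/25 ≈ 2068.5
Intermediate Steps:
z(g, A) = A + g
b(U) = (2 + U)/(-1 + U)
-128*((3 + b(W(6, 4)))²/(-1) + z(5, 0)/1) = -128*((3 + (2 + 6)/(-1 + 6))²/(-1) + (0 + 5)/1) = -128*((3 + 8/5)²*(-1) + 5*1) = -128*((3 + (⅕)*8)²*(-1) + 5) = -128*((3 + 8/5)²*(-1) + 5) = -128*((23/5)²*(-1) + 5) = -128*((529/25)*(-1) + 5) = -128*(-529/25 + 5) = -128*(-404/25) = 51712/25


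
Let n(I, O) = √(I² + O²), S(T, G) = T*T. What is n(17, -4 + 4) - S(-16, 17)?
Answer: -239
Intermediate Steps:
S(T, G) = T²
n(17, -4 + 4) - S(-16, 17) = √(17² + (-4 + 4)²) - 1*(-16)² = √(289 + 0²) - 1*256 = √(289 + 0) - 256 = √289 - 256 = 17 - 256 = -239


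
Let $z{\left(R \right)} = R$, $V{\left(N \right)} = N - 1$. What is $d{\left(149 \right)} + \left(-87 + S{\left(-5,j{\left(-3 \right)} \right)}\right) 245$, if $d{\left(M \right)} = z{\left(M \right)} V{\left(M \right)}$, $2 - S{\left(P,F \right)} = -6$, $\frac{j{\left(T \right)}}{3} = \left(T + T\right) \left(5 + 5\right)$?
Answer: $2697$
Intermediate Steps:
$V{\left(N \right)} = -1 + N$
$j{\left(T \right)} = 60 T$ ($j{\left(T \right)} = 3 \left(T + T\right) \left(5 + 5\right) = 3 \cdot 2 T 10 = 3 \cdot 20 T = 60 T$)
$S{\left(P,F \right)} = 8$ ($S{\left(P,F \right)} = 2 - -6 = 2 + 6 = 8$)
$d{\left(M \right)} = M \left(-1 + M\right)$
$d{\left(149 \right)} + \left(-87 + S{\left(-5,j{\left(-3 \right)} \right)}\right) 245 = 149 \left(-1 + 149\right) + \left(-87 + 8\right) 245 = 149 \cdot 148 - 19355 = 22052 - 19355 = 2697$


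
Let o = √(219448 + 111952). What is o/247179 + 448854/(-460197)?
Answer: -149618/153399 + 10*√3314/247179 ≈ -0.97302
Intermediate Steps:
o = 10*√3314 (o = √331400 = 10*√3314 ≈ 575.67)
o/247179 + 448854/(-460197) = (10*√3314)/247179 + 448854/(-460197) = (10*√3314)*(1/247179) + 448854*(-1/460197) = 10*√3314/247179 - 149618/153399 = -149618/153399 + 10*√3314/247179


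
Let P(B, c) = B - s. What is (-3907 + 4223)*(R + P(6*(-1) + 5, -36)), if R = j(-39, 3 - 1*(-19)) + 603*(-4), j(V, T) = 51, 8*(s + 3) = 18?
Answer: -746155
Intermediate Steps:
s = -¾ (s = -3 + (⅛)*18 = -3 + 9/4 = -¾ ≈ -0.75000)
R = -2361 (R = 51 + 603*(-4) = 51 - 2412 = -2361)
P(B, c) = ¾ + B (P(B, c) = B - 1*(-¾) = B + ¾ = ¾ + B)
(-3907 + 4223)*(R + P(6*(-1) + 5, -36)) = (-3907 + 4223)*(-2361 + (¾ + (6*(-1) + 5))) = 316*(-2361 + (¾ + (-6 + 5))) = 316*(-2361 + (¾ - 1)) = 316*(-2361 - ¼) = 316*(-9445/4) = -746155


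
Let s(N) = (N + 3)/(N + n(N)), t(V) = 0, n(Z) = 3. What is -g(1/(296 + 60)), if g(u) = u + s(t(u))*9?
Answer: -3205/356 ≈ -9.0028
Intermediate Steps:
s(N) = 1 (s(N) = (N + 3)/(N + 3) = (3 + N)/(3 + N) = 1)
g(u) = 9 + u (g(u) = u + 1*9 = u + 9 = 9 + u)
-g(1/(296 + 60)) = -(9 + 1/(296 + 60)) = -(9 + 1/356) = -1*3205/356 = -3205/356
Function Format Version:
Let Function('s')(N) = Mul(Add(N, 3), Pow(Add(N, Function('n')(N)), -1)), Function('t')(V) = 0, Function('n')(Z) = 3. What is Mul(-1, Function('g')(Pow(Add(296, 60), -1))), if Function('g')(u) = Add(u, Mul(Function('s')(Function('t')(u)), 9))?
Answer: Rational(-3205, 356) ≈ -9.0028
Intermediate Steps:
Function('s')(N) = 1 (Function('s')(N) = Mul(Add(N, 3), Pow(Add(N, 3), -1)) = Mul(Add(3, N), Pow(Add(3, N), -1)) = 1)
Function('g')(u) = Add(9, u) (Function('g')(u) = Add(u, Mul(1, 9)) = Add(u, 9) = Add(9, u))
Mul(-1, Function('g')(Pow(Add(296, 60), -1))) = Mul(-1, Add(9, Pow(Add(296, 60), -1))) = Mul(-1, Add(9, Pow(356, -1))) = Mul(-1, Add(9, Rational(1, 356))) = Mul(-1, Rational(3205, 356)) = Rational(-3205, 356)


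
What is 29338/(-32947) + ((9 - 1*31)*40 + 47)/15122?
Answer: -471094087/498224534 ≈ -0.94555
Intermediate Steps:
29338/(-32947) + ((9 - 1*31)*40 + 47)/15122 = 29338*(-1/32947) + ((9 - 31)*40 + 47)*(1/15122) = -29338/32947 + (-22*40 + 47)*(1/15122) = -29338/32947 + (-880 + 47)*(1/15122) = -29338/32947 - 833*1/15122 = -29338/32947 - 833/15122 = -471094087/498224534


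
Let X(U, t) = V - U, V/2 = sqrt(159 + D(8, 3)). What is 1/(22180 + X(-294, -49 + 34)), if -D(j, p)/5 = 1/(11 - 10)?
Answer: 11237/252540030 - sqrt(154)/252540030 ≈ 4.4447e-5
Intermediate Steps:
D(j, p) = -5 (D(j, p) = -5/(11 - 10) = -5/1 = -5*1 = -5)
V = 2*sqrt(154) (V = 2*sqrt(159 - 5) = 2*sqrt(154) ≈ 24.819)
X(U, t) = -U + 2*sqrt(154) (X(U, t) = 2*sqrt(154) - U = -U + 2*sqrt(154))
1/(22180 + X(-294, -49 + 34)) = 1/(22180 + (-1*(-294) + 2*sqrt(154))) = 1/(22180 + (294 + 2*sqrt(154))) = 1/(22474 + 2*sqrt(154))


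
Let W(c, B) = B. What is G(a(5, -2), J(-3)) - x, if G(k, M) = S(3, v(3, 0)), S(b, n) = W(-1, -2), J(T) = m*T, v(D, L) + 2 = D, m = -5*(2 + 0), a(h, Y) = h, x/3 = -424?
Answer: 1270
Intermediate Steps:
x = -1272 (x = 3*(-424) = -1272)
m = -10 (m = -5*2 = -10)
v(D, L) = -2 + D
J(T) = -10*T
S(b, n) = -2
G(k, M) = -2
G(a(5, -2), J(-3)) - x = -2 - 1*(-1272) = -2 + 1272 = 1270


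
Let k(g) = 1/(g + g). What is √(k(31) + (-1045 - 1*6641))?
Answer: I*√29544922/62 ≈ 87.67*I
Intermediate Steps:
k(g) = 1/(2*g)
√(k(31) + (-1045 - 1*6641)) = √((½)/31 + (-1045 - 1*6641)) = √((½)*(1/31) + (-1045 - 6641)) = √(1/62 - 7686) = √(-476531/62) = I*√29544922/62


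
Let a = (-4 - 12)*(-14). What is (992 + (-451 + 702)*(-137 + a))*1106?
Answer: 25248874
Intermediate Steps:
a = 224 (a = -16*(-14) = 224)
(992 + (-451 + 702)*(-137 + a))*1106 = (992 + (-451 + 702)*(-137 + 224))*1106 = (992 + 251*87)*1106 = (992 + 21837)*1106 = 22829*1106 = 25248874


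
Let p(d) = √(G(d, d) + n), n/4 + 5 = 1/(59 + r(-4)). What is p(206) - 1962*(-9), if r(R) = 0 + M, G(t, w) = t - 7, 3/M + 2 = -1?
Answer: 17658 + 3*√16733/29 ≈ 17671.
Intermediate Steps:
M = -1 (M = 3/(-2 - 1) = 3/(-3) = 3*(-⅓) = -1)
G(t, w) = -7 + t
r(R) = -1 (r(R) = 0 - 1 = -1)
n = -578/29 (n = -20 + 4/(59 - 1) = -20 + 4/58 = -20 + 4*(1/58) = -20 + 2/29 = -578/29 ≈ -19.931)
p(d) = √(-781/29 + d) (p(d) = √((-7 + d) - 578/29) = √(-781/29 + d))
p(206) - 1962*(-9) = √(-22649 + 841*206)/29 - 1962*(-9) = √(-22649 + 173246)/29 + 17658 = √150597/29 + 17658 = (3*√16733)/29 + 17658 = 3*√16733/29 + 17658 = 17658 + 3*√16733/29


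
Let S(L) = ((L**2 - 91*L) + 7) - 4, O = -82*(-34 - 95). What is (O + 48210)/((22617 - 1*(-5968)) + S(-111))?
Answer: 29394/25505 ≈ 1.1525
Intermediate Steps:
O = 10578 (O = -82*(-129) = 10578)
S(L) = 3 + L**2 - 91*L (S(L) = (7 + L**2 - 91*L) - 4 = 3 + L**2 - 91*L)
(O + 48210)/((22617 - 1*(-5968)) + S(-111)) = (10578 + 48210)/((22617 - 1*(-5968)) + (3 + (-111)**2 - 91*(-111))) = 58788/((22617 + 5968) + (3 + 12321 + 10101)) = 58788/(28585 + 22425) = 58788/51010 = 58788*(1/51010) = 29394/25505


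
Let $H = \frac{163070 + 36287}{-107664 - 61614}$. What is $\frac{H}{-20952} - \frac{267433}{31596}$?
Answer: $- \frac{79041808904023}{9338494423248} \approx -8.4641$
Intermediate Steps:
$H = - \frac{199357}{169278}$ ($H = \frac{199357}{-169278} = 199357 \left(- \frac{1}{169278}\right) = - \frac{199357}{169278} \approx -1.1777$)
$\frac{H}{-20952} - \frac{267433}{31596} = - \frac{199357}{169278 \left(-20952\right)} - \frac{267433}{31596} = \left(- \frac{199357}{169278}\right) \left(- \frac{1}{20952}\right) - \frac{267433}{31596} = \frac{199357}{3546712656} - \frac{267433}{31596} = - \frac{79041808904023}{9338494423248}$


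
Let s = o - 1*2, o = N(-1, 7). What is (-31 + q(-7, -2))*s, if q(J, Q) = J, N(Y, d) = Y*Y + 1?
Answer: 0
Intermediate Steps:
N(Y, d) = 1 + Y**2 (N(Y, d) = Y**2 + 1 = 1 + Y**2)
o = 2 (o = 1 + (-1)**2 = 1 + 1 = 2)
s = 0 (s = 2 - 1*2 = 2 - 2 = 0)
(-31 + q(-7, -2))*s = (-31 - 7)*0 = -38*0 = 0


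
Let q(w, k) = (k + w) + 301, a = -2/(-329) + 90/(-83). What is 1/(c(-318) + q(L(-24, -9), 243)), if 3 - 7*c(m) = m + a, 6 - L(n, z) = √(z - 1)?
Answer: 21777020845209/12979713265019491 + 36537940201*I*√10/12979713265019491 ≈ 0.0016778 + 8.9018e-6*I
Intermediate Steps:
L(n, z) = 6 - √(-1 + z) (L(n, z) = 6 - √(z - 1) = 6 - √(-1 + z))
a = -29444/27307 (a = -2*(-1/329) + 90*(-1/83) = 2/329 - 90/83 = -29444/27307 ≈ -1.0783)
q(w, k) = 301 + k + w
c(m) = 111365/191149 - m/7 (c(m) = 3/7 - (m - 29444/27307)/7 = 3/7 - (-29444/27307 + m)/7 = 3/7 + (29444/191149 - m/7) = 111365/191149 - m/7)
1/(c(-318) + q(L(-24, -9), 243)) = 1/((111365/191149 - ⅐*(-318)) + (301 + 243 + (6 - √(-1 - 9)))) = 1/((111365/191149 + 318/7) + (301 + 243 + (6 - √(-10)))) = 1/(8794991/191149 + (301 + 243 + (6 - I*√10))) = 1/(8794991/191149 + (550 - I*√10)) = 1/(113926941/191149 - I*√10)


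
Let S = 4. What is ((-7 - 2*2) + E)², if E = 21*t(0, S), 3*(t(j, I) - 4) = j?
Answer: 5329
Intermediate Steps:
t(j, I) = 4 + j/3
E = 84 (E = 21*(4 + (⅓)*0) = 21*(4 + 0) = 21*4 = 84)
((-7 - 2*2) + E)² = ((-7 - 2*2) + 84)² = ((-7 - 4) + 84)² = (-11 + 84)² = 73² = 5329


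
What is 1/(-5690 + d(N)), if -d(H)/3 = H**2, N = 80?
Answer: -1/24890 ≈ -4.0177e-5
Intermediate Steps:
d(H) = -3*H**2
1/(-5690 + d(N)) = 1/(-5690 - 3*80**2) = 1/(-5690 - 3*6400) = 1/(-5690 - 19200) = 1/(-24890) = -1/24890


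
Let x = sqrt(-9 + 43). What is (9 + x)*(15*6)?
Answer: 810 + 90*sqrt(34) ≈ 1334.8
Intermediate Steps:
x = sqrt(34) ≈ 5.8309
(9 + x)*(15*6) = (9 + sqrt(34))*(15*6) = (9 + sqrt(34))*90 = 810 + 90*sqrt(34)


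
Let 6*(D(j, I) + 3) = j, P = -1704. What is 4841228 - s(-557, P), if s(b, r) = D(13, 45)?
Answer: 29047373/6 ≈ 4.8412e+6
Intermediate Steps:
D(j, I) = -3 + j/6
s(b, r) = -5/6 (s(b, r) = -3 + (1/6)*13 = -3 + 13/6 = -5/6)
4841228 - s(-557, P) = 4841228 - 1*(-5/6) = 4841228 + 5/6 = 29047373/6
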